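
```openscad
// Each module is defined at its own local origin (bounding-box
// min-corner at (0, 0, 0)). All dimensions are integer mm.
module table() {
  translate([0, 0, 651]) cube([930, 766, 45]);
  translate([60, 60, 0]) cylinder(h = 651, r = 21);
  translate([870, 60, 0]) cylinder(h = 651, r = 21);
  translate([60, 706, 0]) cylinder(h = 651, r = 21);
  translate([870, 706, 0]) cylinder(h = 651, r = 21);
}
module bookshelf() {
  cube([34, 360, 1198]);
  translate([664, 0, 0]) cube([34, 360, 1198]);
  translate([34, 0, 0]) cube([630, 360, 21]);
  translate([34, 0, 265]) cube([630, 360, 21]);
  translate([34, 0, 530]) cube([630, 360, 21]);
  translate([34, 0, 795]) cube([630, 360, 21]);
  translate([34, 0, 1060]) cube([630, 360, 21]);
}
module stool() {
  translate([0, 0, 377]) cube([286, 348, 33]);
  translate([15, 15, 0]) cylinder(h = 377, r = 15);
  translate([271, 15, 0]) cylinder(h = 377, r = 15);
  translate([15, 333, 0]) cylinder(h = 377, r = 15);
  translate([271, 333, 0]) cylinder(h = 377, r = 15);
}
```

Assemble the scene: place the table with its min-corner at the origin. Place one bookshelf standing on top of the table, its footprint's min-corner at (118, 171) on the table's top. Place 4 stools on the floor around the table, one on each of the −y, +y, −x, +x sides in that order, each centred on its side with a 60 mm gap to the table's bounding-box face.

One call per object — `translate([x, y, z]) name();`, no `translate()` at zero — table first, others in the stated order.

table();
translate([118, 171, 696]) bookshelf();
translate([322, -408, 0]) stool();
translate([322, 826, 0]) stool();
translate([-346, 209, 0]) stool();
translate([990, 209, 0]) stool();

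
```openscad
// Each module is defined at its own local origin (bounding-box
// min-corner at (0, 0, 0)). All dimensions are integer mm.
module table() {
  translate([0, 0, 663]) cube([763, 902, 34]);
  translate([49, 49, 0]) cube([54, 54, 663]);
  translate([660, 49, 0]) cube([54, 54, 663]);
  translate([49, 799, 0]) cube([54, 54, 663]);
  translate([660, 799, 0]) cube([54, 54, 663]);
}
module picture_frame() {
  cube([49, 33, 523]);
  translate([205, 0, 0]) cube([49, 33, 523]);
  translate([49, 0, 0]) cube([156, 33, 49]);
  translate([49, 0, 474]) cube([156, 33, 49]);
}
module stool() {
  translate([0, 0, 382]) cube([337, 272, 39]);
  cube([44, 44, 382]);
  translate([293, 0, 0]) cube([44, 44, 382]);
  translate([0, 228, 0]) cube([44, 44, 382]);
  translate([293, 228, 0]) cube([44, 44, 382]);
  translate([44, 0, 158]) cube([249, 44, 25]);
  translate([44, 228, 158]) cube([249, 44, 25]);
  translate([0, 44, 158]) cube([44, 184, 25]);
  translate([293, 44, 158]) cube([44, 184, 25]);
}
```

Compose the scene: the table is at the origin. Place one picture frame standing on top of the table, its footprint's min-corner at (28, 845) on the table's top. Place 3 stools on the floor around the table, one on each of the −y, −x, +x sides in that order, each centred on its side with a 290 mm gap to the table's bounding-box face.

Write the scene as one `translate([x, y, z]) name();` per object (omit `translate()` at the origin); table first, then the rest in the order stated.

table();
translate([28, 845, 697]) picture_frame();
translate([213, -562, 0]) stool();
translate([-627, 315, 0]) stool();
translate([1053, 315, 0]) stool();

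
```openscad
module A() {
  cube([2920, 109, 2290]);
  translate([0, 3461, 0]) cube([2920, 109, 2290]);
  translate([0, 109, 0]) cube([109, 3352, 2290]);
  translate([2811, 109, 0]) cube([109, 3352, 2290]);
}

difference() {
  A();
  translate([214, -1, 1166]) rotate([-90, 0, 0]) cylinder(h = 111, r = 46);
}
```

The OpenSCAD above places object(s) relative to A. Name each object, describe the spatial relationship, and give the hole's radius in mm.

A is a house frame. The house frame has a circular hole through its front wall. The hole's radius is 46 mm.

The subtracted cylinder has r = 46 mm.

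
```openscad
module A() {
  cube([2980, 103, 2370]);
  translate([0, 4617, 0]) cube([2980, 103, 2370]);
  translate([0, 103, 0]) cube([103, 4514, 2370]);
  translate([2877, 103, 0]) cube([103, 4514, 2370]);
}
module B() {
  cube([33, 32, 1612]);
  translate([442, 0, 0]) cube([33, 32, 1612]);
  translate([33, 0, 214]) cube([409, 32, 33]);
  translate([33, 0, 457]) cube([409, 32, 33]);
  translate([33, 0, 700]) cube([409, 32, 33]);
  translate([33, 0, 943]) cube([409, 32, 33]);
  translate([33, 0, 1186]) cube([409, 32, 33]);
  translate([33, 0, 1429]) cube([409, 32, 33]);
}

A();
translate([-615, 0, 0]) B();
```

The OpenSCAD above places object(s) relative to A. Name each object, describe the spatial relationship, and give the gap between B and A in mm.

A is a house frame. B is a ladder. The ladder is on the floor beside the house frame on its −x side. The gap between the ladder and the house frame is 140 mm.

The ladder's nearest face is 140 mm from the house frame's −x face.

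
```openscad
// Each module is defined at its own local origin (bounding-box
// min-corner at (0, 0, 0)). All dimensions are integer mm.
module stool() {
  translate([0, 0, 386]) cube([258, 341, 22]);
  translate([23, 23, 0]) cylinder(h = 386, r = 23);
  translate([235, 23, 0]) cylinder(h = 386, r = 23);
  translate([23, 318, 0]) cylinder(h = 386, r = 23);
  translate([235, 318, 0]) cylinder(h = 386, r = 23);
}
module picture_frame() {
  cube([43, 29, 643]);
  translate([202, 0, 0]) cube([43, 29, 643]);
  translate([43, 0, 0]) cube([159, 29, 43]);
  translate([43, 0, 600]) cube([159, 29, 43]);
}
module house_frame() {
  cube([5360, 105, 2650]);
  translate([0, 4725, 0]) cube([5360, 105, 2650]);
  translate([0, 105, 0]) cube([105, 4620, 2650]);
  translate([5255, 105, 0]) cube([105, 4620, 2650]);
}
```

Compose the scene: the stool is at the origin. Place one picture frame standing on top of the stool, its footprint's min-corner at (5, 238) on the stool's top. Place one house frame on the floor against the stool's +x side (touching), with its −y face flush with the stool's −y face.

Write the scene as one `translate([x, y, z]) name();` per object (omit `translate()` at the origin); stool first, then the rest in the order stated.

stool();
translate([5, 238, 408]) picture_frame();
translate([258, 0, 0]) house_frame();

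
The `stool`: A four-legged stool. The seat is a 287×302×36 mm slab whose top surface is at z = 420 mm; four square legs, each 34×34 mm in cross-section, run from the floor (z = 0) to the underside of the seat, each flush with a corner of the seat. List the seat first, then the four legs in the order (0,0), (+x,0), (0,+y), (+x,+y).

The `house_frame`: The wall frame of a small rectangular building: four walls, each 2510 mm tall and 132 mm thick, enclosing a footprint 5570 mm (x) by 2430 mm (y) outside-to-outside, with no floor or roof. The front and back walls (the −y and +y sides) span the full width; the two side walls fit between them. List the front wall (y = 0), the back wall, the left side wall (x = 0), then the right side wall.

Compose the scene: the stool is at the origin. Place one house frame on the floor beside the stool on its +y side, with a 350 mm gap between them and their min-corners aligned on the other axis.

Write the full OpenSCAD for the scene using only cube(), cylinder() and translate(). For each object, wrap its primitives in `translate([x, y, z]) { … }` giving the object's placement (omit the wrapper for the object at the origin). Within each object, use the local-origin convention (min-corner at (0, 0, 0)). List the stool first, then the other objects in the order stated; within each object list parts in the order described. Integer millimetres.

translate([0, 0, 384]) cube([287, 302, 36]);
cube([34, 34, 384]);
translate([253, 0, 0]) cube([34, 34, 384]);
translate([0, 268, 0]) cube([34, 34, 384]);
translate([253, 268, 0]) cube([34, 34, 384]);
translate([0, 652, 0]) {
  cube([5570, 132, 2510]);
  translate([0, 2298, 0]) cube([5570, 132, 2510]);
  translate([0, 132, 0]) cube([132, 2166, 2510]);
  translate([5438, 132, 0]) cube([132, 2166, 2510]);
}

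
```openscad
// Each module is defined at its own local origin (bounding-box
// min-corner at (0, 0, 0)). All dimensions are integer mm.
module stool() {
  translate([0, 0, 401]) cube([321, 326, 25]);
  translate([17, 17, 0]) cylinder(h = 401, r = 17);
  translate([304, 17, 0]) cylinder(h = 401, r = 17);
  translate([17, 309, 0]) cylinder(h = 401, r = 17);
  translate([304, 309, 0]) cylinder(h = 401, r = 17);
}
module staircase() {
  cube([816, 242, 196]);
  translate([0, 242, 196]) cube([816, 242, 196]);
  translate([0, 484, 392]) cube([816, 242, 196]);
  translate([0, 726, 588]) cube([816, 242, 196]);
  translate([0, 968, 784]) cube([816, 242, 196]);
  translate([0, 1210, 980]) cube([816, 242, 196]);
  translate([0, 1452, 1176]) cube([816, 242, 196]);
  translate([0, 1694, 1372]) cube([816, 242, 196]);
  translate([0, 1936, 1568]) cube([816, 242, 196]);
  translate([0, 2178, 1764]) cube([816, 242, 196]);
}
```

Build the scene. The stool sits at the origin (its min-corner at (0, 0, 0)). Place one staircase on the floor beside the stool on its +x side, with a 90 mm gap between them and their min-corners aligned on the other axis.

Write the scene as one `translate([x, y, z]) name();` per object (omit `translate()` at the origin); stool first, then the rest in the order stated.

stool();
translate([411, 0, 0]) staircase();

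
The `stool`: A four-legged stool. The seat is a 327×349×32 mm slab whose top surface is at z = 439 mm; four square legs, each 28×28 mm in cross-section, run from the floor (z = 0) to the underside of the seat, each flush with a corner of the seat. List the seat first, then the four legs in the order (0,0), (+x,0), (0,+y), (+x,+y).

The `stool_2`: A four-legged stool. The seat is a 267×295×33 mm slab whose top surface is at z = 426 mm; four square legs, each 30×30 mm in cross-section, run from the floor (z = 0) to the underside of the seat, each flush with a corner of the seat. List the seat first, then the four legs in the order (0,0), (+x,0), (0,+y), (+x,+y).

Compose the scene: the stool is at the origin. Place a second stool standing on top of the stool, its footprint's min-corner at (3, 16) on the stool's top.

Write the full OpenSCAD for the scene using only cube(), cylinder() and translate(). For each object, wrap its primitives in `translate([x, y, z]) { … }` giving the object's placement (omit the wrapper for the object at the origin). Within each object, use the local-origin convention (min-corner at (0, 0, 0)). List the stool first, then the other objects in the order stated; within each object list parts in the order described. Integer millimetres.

translate([0, 0, 407]) cube([327, 349, 32]);
cube([28, 28, 407]);
translate([299, 0, 0]) cube([28, 28, 407]);
translate([0, 321, 0]) cube([28, 28, 407]);
translate([299, 321, 0]) cube([28, 28, 407]);
translate([3, 16, 439]) {
  translate([0, 0, 393]) cube([267, 295, 33]);
  cube([30, 30, 393]);
  translate([237, 0, 0]) cube([30, 30, 393]);
  translate([0, 265, 0]) cube([30, 30, 393]);
  translate([237, 265, 0]) cube([30, 30, 393]);
}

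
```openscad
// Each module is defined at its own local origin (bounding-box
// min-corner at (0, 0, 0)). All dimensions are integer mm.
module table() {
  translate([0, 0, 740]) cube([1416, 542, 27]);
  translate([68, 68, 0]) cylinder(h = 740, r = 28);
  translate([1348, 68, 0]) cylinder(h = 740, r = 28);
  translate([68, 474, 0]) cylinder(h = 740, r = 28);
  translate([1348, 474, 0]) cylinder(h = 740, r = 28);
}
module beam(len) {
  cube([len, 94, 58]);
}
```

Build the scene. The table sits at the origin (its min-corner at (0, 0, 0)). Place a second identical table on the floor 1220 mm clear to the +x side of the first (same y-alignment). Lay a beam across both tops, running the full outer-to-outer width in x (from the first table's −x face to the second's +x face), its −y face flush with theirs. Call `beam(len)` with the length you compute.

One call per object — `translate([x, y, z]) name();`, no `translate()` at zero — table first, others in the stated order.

table();
translate([2636, 0, 0]) table();
translate([0, 0, 767]) beam(4052);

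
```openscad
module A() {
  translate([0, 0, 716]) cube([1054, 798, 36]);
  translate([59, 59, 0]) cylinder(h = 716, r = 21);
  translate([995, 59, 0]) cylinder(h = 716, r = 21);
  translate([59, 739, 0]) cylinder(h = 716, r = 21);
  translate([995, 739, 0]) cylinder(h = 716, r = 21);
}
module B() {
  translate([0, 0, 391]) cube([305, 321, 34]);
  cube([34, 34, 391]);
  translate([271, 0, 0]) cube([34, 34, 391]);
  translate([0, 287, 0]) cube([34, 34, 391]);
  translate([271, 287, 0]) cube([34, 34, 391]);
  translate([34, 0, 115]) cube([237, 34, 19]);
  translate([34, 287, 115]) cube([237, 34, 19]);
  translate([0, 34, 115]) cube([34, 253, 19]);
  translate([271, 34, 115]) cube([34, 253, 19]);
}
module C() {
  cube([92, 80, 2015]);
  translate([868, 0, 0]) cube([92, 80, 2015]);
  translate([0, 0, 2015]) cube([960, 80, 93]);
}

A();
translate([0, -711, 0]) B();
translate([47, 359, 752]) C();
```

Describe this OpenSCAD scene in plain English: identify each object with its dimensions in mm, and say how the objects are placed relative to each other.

A is a table with a 1054×798 mm rectangular top, 36 mm thick, top surface at z = 752 mm, supported by four round legs of 42 mm diameter, each leg's bounding box inset 38 mm from the nearest pair of top edges, running from the floor.

B is a four-legged stool. The seat is 305×321 mm, 34 mm thick, top at z = 425 mm. It stands on four square legs, each 34×34 mm in cross-section, from z = 0 to the seat underside, each flush with a corner of the seat. Four stretchers, 34 mm wide and 19 mm tall, connect adjacent legs with their undersides at z = 115 mm, each running between the inner faces of the legs it joins and aligned with the legs' outer faces on the other axis.

C is a rectangular door frame: two vertical jambs of 92×80 mm section, 2015 mm tall, with a clear opening 776 mm wide between their inner faces. A header 93 mm tall and 80 mm deep lies on top of the jambs and spans the full outside width.

The stool is on the floor beside the table on its −y side. The door frame is on top of the table, centred.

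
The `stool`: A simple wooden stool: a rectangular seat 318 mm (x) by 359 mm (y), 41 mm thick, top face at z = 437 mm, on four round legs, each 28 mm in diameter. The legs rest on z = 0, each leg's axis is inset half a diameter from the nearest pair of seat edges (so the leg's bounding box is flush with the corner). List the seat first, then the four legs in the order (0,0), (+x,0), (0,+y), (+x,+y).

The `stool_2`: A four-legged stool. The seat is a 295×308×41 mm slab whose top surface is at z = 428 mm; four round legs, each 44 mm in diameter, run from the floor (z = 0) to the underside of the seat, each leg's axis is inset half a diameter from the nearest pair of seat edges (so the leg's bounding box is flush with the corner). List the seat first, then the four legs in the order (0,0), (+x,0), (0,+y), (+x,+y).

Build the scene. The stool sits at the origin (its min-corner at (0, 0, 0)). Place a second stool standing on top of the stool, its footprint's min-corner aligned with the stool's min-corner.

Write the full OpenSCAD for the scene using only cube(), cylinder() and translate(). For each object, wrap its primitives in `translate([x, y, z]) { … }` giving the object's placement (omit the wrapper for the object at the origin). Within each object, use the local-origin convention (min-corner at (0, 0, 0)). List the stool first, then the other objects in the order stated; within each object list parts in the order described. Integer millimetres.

translate([0, 0, 396]) cube([318, 359, 41]);
translate([14, 14, 0]) cylinder(h = 396, r = 14);
translate([304, 14, 0]) cylinder(h = 396, r = 14);
translate([14, 345, 0]) cylinder(h = 396, r = 14);
translate([304, 345, 0]) cylinder(h = 396, r = 14);
translate([0, 0, 437]) {
  translate([0, 0, 387]) cube([295, 308, 41]);
  translate([22, 22, 0]) cylinder(h = 387, r = 22);
  translate([273, 22, 0]) cylinder(h = 387, r = 22);
  translate([22, 286, 0]) cylinder(h = 387, r = 22);
  translate([273, 286, 0]) cylinder(h = 387, r = 22);
}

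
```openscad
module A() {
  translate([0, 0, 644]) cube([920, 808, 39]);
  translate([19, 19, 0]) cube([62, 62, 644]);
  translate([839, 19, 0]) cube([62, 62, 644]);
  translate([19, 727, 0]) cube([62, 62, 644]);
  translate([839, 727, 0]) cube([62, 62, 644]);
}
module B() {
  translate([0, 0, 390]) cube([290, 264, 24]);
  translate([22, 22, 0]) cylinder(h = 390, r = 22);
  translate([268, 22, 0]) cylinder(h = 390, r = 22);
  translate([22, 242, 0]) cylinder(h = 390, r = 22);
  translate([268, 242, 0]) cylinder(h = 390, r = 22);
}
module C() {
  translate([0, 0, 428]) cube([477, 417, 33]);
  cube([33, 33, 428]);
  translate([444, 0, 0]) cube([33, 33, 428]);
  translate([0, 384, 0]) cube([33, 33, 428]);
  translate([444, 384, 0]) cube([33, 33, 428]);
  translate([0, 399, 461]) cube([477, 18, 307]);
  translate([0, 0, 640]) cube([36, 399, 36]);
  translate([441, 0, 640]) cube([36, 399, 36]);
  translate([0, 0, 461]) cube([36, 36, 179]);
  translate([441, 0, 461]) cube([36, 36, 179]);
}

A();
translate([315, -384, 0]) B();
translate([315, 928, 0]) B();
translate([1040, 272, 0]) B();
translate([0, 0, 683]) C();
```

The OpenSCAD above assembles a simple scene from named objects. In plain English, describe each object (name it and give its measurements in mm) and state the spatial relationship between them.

A is a rectangular dining table. The top is 920×808×39 mm with its upper surface at z = 683 mm. It stands on four 62×62 mm square legs, each inset 19 mm from the nearest pair of top edges, running from the floor to the underside of the top.

B is a simple wooden stool: a rectangular seat 290 mm (x) by 264 mm (y), 24 mm thick, top face at z = 414 mm, on four round legs, each 44 mm in diameter. The legs rest on z = 0, each leg's axis is inset half a diameter from the nearest pair of seat edges (so the leg's bounding box is flush with the corner).

C is a chair: 477×417 mm seat, 33 mm thick, top at z = 461 mm, on four 33 mm square corner legs flush with the seat edges. A 18 mm thick backrest slab spans the full seat width, extending 307 mm above the seat top, its back face flush with the seat's +y edge. Two armrests of 36×36 mm section run along each side from the seat's front edge to the front of the backrest, top faces 215 mm above the seat top and outer faces flush with the seat's x-edges; a 36×36 mm post under the front of each armrest stands on the seat at the front corner.

Three stools sit around the table at the −y, +y, +x sides. The chair is on top of the table.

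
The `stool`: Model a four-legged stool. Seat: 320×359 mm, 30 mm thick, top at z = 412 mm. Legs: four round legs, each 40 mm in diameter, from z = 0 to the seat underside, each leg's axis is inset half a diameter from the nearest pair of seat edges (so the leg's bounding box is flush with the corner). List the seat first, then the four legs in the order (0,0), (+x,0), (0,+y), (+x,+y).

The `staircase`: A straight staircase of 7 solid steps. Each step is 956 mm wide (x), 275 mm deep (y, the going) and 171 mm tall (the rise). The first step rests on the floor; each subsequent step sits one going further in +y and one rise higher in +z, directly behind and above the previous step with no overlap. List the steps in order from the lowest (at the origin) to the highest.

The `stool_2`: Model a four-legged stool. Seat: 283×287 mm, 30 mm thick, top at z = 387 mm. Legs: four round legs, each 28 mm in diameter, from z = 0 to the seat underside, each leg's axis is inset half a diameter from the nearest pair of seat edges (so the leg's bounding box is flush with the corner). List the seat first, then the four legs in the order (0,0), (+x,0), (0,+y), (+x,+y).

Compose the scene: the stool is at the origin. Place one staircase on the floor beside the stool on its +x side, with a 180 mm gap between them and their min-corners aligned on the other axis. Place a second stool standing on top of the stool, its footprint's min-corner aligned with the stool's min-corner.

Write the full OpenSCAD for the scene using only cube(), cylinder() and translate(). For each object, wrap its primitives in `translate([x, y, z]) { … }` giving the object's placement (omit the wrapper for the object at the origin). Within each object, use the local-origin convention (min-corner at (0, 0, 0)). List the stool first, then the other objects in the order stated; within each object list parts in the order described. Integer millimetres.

translate([0, 0, 382]) cube([320, 359, 30]);
translate([20, 20, 0]) cylinder(h = 382, r = 20);
translate([300, 20, 0]) cylinder(h = 382, r = 20);
translate([20, 339, 0]) cylinder(h = 382, r = 20);
translate([300, 339, 0]) cylinder(h = 382, r = 20);
translate([500, 0, 0]) {
  cube([956, 275, 171]);
  translate([0, 275, 171]) cube([956, 275, 171]);
  translate([0, 550, 342]) cube([956, 275, 171]);
  translate([0, 825, 513]) cube([956, 275, 171]);
  translate([0, 1100, 684]) cube([956, 275, 171]);
  translate([0, 1375, 855]) cube([956, 275, 171]);
  translate([0, 1650, 1026]) cube([956, 275, 171]);
}
translate([0, 0, 412]) {
  translate([0, 0, 357]) cube([283, 287, 30]);
  translate([14, 14, 0]) cylinder(h = 357, r = 14);
  translate([269, 14, 0]) cylinder(h = 357, r = 14);
  translate([14, 273, 0]) cylinder(h = 357, r = 14);
  translate([269, 273, 0]) cylinder(h = 357, r = 14);
}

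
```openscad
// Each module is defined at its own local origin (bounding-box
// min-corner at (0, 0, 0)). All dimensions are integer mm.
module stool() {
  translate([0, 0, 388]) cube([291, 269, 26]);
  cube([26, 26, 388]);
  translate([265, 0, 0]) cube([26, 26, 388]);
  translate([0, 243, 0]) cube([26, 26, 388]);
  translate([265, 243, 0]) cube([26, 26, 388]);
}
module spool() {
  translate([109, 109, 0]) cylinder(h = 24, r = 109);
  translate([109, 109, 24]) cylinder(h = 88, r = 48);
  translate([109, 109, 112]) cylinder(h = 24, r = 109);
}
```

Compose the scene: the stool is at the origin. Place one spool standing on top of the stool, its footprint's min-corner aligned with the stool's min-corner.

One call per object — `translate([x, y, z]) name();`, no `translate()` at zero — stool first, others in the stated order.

stool();
translate([0, 0, 414]) spool();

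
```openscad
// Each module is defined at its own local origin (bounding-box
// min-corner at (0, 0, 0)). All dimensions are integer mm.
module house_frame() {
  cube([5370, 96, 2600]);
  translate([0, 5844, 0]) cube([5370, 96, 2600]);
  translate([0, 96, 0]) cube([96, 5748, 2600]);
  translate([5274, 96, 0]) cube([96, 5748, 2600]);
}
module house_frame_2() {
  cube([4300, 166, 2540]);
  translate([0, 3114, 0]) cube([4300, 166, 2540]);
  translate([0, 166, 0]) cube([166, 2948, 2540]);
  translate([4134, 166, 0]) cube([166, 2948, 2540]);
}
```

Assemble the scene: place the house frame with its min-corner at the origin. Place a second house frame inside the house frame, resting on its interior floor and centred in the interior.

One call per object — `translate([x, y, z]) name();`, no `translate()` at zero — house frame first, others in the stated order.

house_frame();
translate([535, 1330, 0]) house_frame_2();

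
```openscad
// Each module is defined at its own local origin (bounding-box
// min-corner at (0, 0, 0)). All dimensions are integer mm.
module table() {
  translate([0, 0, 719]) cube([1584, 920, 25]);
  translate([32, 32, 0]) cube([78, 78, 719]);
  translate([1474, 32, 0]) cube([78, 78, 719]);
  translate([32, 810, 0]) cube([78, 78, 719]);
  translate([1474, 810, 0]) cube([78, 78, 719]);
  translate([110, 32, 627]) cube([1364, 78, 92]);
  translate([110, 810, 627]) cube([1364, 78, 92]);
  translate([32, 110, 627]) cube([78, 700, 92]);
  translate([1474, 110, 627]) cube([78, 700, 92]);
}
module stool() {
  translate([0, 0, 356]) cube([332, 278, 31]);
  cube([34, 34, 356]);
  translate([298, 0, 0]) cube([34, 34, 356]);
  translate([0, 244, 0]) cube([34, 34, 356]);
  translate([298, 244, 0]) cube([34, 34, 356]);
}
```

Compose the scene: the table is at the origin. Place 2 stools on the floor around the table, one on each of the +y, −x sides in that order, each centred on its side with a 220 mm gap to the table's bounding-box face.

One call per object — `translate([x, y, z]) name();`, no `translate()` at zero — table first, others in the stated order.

table();
translate([626, 1140, 0]) stool();
translate([-552, 321, 0]) stool();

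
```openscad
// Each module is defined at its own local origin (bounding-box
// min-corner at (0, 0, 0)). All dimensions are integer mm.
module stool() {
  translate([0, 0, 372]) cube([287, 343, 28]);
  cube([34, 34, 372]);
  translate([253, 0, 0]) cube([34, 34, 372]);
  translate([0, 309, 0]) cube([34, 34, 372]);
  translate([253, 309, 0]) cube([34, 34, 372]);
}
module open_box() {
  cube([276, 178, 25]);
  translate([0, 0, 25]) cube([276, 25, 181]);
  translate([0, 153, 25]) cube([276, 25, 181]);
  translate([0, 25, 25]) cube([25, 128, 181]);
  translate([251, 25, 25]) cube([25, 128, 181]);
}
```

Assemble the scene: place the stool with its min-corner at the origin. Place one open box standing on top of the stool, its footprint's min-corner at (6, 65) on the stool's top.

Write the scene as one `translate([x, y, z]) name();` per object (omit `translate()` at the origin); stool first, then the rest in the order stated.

stool();
translate([6, 65, 400]) open_box();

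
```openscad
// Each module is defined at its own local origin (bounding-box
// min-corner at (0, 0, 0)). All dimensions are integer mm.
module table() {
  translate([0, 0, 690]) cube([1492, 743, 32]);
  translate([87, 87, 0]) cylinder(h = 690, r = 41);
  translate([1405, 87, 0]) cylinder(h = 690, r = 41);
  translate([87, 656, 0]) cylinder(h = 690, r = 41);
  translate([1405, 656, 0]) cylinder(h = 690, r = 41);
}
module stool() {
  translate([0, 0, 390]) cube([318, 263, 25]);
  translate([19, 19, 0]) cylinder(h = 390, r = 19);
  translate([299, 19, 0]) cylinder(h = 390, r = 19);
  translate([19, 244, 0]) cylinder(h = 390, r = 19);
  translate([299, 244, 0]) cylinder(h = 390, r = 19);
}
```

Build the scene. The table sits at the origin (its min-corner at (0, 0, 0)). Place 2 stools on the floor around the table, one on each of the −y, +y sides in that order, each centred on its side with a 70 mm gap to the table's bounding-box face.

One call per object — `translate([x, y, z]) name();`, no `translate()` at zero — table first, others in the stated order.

table();
translate([587, -333, 0]) stool();
translate([587, 813, 0]) stool();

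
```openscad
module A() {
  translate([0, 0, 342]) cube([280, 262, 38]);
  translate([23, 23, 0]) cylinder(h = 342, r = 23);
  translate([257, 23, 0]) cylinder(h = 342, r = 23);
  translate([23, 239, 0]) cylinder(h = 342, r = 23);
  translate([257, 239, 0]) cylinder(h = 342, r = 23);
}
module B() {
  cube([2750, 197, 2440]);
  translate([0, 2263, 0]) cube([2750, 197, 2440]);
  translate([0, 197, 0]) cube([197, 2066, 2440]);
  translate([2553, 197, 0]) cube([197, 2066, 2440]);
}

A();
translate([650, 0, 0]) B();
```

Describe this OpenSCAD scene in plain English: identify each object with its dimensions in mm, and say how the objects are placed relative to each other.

A is a simple wooden stool: a rectangular seat 280 mm (x) by 262 mm (y), 38 mm thick, top face at z = 380 mm, on four round legs, each 46 mm in diameter. The legs rest on z = 0, each leg's axis is inset half a diameter from the nearest pair of seat edges (so the leg's bounding box is flush with the corner).

B is the wall frame of a small rectangular building: four walls, each 2440 mm tall and 197 mm thick, enclosing a footprint 2750 mm (x) by 2460 mm (y) outside-to-outside, with no floor or roof. The front and back walls (the −y and +y sides) span the full width; the two side walls fit between them.

The house frame is on the floor beside the stool on its +x side.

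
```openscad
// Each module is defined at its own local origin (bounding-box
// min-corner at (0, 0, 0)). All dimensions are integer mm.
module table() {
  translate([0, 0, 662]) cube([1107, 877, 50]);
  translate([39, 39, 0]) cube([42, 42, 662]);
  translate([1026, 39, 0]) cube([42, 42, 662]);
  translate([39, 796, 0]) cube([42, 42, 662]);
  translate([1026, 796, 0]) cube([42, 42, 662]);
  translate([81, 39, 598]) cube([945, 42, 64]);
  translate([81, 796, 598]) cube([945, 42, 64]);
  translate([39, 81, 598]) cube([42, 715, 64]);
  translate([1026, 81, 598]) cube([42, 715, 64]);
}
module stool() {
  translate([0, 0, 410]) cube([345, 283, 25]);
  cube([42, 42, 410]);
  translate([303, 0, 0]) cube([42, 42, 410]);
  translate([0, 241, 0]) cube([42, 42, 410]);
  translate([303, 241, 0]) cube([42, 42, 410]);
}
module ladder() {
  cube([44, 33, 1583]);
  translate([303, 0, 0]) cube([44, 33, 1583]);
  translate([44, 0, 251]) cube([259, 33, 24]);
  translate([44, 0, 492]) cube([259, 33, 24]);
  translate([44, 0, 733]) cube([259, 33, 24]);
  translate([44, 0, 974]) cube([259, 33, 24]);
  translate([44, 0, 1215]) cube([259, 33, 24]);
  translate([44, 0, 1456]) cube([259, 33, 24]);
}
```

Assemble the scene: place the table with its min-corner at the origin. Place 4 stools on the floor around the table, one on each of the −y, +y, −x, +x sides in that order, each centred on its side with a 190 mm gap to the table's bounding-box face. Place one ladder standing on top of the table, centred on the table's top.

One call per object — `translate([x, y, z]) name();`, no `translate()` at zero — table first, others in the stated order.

table();
translate([381, -473, 0]) stool();
translate([381, 1067, 0]) stool();
translate([-535, 297, 0]) stool();
translate([1297, 297, 0]) stool();
translate([380, 422, 712]) ladder();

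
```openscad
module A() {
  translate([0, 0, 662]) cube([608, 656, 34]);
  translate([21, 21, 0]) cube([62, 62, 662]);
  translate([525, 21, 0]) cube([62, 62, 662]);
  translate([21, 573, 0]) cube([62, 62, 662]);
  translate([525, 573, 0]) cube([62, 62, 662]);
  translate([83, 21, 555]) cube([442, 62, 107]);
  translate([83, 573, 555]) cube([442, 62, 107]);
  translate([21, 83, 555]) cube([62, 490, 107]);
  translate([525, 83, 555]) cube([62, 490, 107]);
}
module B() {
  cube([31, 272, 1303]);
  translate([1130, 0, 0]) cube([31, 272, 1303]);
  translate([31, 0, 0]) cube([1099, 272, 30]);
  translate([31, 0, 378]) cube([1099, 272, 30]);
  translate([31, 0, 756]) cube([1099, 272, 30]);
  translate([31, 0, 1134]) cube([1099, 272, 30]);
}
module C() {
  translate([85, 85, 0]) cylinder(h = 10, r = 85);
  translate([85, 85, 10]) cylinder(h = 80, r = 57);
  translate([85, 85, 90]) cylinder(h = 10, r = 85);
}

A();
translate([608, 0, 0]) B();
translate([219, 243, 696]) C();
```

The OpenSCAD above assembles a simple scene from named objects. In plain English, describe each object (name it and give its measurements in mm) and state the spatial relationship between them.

A is a rectangular dining table. The top is 608×656×34 mm with its upper surface at z = 696 mm. It stands on four 62×62 mm square legs, each inset 21 mm from the nearest pair of top edges, running from the floor to the underside of the top. Four apron rails, 62 mm thick and 107 mm tall, run between adjacent legs with their top edges flush with the underside of the top and their outer faces flush with the legs' outer faces.

B is a bookshelf 1161 mm wide overall, 272 mm deep and 1303 mm tall. The two sides are 31 mm thick vertical panels. 4 horizontal shelves of 30 mm thickness span between the inner faces of the sides; the lowest shelf sits on the floor and shelves are stacked with a clear vertical gap of 348 mm between each pair.

C is a spool: two coaxial disc flanges of radius 85 mm and thickness 10 mm, joined by a core cylinder of radius 57 mm and height 80 mm. The lower flange rests on z = 0 and the three cylinders share a vertical axis.

The bookshelf is against the table's +x side, with their −y faces flush. The spool is on top of the table, centred.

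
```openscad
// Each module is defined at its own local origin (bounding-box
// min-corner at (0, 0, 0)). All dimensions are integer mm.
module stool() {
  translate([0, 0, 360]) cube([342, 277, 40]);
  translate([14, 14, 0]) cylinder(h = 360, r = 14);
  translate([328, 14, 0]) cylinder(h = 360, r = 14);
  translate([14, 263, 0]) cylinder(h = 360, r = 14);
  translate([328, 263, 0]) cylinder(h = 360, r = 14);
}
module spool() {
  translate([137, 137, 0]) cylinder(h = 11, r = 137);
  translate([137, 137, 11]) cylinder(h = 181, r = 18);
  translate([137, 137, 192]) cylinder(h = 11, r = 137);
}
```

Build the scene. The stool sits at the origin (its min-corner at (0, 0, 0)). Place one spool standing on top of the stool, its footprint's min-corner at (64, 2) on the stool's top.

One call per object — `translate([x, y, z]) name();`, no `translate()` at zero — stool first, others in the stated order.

stool();
translate([64, 2, 400]) spool();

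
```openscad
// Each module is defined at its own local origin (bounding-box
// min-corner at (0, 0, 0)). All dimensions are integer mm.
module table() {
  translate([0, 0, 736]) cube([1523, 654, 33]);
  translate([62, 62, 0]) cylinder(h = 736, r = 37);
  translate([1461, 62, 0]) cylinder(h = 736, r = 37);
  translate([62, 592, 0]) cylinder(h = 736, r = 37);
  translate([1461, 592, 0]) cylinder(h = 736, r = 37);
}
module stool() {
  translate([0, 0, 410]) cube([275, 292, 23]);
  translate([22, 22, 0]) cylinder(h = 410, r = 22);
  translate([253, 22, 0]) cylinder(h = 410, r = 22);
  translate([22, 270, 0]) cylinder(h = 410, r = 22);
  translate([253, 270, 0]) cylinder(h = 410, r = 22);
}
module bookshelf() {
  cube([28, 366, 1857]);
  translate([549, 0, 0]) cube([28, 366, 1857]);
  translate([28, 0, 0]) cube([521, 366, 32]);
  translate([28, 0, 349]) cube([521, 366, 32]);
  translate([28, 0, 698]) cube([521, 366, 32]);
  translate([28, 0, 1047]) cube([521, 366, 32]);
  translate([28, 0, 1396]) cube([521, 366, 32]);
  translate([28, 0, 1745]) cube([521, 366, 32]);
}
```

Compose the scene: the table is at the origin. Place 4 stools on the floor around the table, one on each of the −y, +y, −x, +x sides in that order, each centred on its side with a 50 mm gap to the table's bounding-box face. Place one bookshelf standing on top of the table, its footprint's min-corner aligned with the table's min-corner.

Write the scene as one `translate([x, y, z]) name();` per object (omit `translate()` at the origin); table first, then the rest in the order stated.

table();
translate([624, -342, 0]) stool();
translate([624, 704, 0]) stool();
translate([-325, 181, 0]) stool();
translate([1573, 181, 0]) stool();
translate([0, 0, 769]) bookshelf();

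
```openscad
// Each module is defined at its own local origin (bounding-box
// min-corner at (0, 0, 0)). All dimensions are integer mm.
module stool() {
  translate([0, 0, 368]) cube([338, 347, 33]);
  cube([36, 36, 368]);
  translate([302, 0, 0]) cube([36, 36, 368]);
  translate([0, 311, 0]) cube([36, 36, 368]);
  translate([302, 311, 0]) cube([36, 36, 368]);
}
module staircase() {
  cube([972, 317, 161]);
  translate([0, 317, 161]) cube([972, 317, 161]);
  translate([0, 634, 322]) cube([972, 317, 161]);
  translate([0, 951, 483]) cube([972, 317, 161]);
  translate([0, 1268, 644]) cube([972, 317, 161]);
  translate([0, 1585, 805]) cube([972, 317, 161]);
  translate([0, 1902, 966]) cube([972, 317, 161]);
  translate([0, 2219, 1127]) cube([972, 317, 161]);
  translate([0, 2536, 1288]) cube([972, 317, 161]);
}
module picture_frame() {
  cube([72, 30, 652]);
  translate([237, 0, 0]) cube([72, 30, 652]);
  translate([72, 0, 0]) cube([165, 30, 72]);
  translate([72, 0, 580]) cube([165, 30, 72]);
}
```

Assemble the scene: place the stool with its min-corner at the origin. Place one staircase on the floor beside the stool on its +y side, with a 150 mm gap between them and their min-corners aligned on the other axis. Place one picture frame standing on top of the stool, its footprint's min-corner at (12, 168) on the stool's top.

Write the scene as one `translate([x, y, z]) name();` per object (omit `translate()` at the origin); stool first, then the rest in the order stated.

stool();
translate([0, 497, 0]) staircase();
translate([12, 168, 401]) picture_frame();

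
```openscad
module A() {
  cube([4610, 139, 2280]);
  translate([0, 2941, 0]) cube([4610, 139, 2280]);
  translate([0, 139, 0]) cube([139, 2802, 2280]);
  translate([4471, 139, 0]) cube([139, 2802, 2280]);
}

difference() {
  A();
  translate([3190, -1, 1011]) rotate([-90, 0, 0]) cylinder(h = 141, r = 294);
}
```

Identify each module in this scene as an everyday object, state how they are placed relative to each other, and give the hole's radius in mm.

The subtracted cylinder has r = 294 mm.

A is a house frame. The house frame has a circular hole through its front wall. The hole's radius is 294 mm.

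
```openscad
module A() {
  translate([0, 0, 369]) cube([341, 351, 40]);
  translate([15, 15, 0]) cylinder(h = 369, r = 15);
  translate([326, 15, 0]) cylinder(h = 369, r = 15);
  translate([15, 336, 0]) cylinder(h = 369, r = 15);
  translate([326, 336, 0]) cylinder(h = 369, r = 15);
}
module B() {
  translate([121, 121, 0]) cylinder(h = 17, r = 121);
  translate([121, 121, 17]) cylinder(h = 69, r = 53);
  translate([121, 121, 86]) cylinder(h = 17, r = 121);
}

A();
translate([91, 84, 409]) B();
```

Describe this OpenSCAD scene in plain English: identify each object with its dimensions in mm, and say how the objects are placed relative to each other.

A is a simple wooden stool: a rectangular seat 341 mm (x) by 351 mm (y), 40 mm thick, top face at z = 409 mm, on four round legs, each 30 mm in diameter. The legs rest on z = 0, each leg's axis is inset half a diameter from the nearest pair of seat edges (so the leg's bounding box is flush with the corner).

B is a spool: two coaxial disc flanges of radius 121 mm and thickness 17 mm, joined by a core cylinder of radius 53 mm and height 69 mm. The lower flange rests on z = 0 and the three cylinders share a vertical axis.

The spool is on top of the stool.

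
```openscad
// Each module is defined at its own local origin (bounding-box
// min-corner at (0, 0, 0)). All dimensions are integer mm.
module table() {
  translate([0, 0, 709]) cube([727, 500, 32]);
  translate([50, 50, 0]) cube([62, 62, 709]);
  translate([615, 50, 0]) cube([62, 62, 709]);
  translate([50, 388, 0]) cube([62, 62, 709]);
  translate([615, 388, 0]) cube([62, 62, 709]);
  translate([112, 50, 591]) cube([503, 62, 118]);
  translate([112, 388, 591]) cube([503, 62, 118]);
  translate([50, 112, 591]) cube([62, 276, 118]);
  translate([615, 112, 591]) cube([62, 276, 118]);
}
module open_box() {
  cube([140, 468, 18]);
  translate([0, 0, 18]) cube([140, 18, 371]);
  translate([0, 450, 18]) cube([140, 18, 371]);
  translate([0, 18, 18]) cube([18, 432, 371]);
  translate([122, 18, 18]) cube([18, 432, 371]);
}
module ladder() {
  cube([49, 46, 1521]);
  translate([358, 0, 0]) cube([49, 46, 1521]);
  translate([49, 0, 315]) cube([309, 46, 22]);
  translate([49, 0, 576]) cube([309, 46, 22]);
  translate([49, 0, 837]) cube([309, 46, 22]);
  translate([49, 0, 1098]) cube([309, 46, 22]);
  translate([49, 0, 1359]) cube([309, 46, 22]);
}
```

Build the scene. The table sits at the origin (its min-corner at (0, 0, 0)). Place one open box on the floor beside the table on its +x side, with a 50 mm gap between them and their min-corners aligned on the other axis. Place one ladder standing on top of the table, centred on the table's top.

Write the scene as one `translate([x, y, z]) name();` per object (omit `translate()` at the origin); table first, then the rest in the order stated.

table();
translate([777, 0, 0]) open_box();
translate([160, 227, 741]) ladder();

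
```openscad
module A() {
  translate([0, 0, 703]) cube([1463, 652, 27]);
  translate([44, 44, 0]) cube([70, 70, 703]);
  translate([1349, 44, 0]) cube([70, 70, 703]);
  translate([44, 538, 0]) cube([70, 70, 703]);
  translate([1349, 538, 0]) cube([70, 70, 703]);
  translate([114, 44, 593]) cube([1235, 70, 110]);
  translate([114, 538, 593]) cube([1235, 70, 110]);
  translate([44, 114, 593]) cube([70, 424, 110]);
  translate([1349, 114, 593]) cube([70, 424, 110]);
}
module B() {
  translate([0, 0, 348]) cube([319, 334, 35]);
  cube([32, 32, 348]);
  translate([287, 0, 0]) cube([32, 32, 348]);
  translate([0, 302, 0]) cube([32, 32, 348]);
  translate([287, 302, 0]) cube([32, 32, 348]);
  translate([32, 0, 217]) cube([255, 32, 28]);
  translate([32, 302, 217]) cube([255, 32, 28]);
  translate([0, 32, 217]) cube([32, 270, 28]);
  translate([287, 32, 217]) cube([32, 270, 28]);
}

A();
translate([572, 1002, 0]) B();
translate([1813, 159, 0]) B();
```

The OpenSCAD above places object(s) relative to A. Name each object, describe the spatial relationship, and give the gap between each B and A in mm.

A is a table. B is a stool. Two stools sit around the table at the +y, +x sides. The gap between each stool and the table is 350 mm.

Each stool's nearest face is 350 mm from the table's bounding box.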